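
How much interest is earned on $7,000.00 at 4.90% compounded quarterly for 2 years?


Compound interest earned = final amount − principal.
A = P(1 + r/n)^(nt) = $7,000.00 × (1 + 0.049/4)^(4 × 2) = $7,716.14
Interest = A − P = $7,716.14 − $7,000.00 = $716.14

Interest = A - P = $716.14


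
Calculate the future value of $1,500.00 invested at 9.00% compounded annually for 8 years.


Compound interest formula: A = P(1 + r/n)^(nt)
A = $1,500.00 × (1 + 0.09/1)^(1 × 8)
Growth factor: (1 + 0.09/1)^8 = 1.992563
A = $1,500.00 × 1.992563
A = $2,988.84

A = P(1 + r/n)^(nt) = $2,988.84


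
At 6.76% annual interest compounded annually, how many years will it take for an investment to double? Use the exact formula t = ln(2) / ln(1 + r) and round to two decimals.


Doubling condition: (1 + r)^t = 2
Take ln of both sides: t × ln(1 + r) = ln(2)
t = ln(2) / ln(1 + r)
t = 0.693147 / 0.065413
t = 10.60

t = ln(2) / ln(1 + r) = 10.60 years


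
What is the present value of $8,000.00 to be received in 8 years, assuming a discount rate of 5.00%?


Present value formula: PV = FV / (1 + r)^t
PV = $8,000.00 / (1 + 0.05)^8
PV = $8,000.00 / 1.47745544
PV = $5,414.71

PV = FV / (1 + r)^t = $5,414.71


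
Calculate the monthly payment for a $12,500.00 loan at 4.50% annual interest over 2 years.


Loan payment formula: PMT = PV × r / (1 − (1 + r)^(−n))
Monthly rate r = 0.045/12 = 0.00375, n = 24 months
Denominator: 1 − (1 + 0.045/12)^(−24) = 0.085915
PMT = $12,500.00 × (0.045/12) / 0.085915
PMT = $545.60 per month

PMT = PV × r / (1-(1+r)^(-n)) = $545.60/month


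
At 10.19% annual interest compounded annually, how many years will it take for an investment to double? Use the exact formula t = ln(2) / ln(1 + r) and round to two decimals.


Doubling condition: (1 + r)^t = 2
Take ln of both sides: t × ln(1 + r) = ln(2)
t = ln(2) / ln(1 + r)
t = 0.693147 / 0.097036
t = 7.14

t = ln(2) / ln(1 + r) = 7.14 years


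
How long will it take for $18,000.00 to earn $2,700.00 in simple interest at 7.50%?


Rearrange the simple interest formula for t:
I = P × r × t  ⇒  t = I / (P × r)
t = $2,700.00 / ($18,000.00 × 0.075)
t = 2

t = I/(P×r) = 2 years


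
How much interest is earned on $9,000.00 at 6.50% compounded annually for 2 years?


Compound interest earned = final amount − principal.
A = P(1 + r/n)^(nt) = $9,000.00 × (1 + 0.065/1)^(1 × 2) = $10,208.02
Interest = A − P = $10,208.02 − $9,000.00 = $1,208.02

Interest = A - P = $1,208.02


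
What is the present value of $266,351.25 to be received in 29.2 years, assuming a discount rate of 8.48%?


Present value formula: PV = FV / (1 + r)^t
PV = $266,351.25 / (1 + 0.0848)^29.2
PV = $266,351.25 / 10.769872
PV = $24,731.14

PV = FV / (1 + r)^t = $24,731.14


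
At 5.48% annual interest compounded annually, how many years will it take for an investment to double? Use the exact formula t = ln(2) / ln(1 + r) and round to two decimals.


Doubling condition: (1 + r)^t = 2
Take ln of both sides: t × ln(1 + r) = ln(2)
t = ln(2) / ln(1 + r)
t = 0.693147 / 0.053351
t = 12.99

t = ln(2) / ln(1 + r) = 12.99 years


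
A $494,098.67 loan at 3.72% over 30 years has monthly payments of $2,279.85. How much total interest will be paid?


Total paid over the life of the loan = PMT × n.
Total paid = $2,279.85 × 360 = $820,746.00
Total interest = total paid − principal = $820,746.00 − $494,098.67 = $326,647.33

Total interest = (PMT × n) - PV = $326,647.33


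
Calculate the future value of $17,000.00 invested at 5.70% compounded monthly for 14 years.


Compound interest formula: A = P(1 + r/n)^(nt)
A = $17,000.00 × (1 + 0.057/12)^(12 × 14)
Growth factor: (1 + 0.057/12)^168 = 2.216902
A = $17,000.00 × 2.216902
A = $37,687.33

A = P(1 + r/n)^(nt) = $37,687.33


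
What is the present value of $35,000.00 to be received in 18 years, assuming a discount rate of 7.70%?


Present value formula: PV = FV / (1 + r)^t
PV = $35,000.00 / (1 + 0.077)^18
PV = $35,000.00 / 3.800867
PV = $9,208.43

PV = FV / (1 + r)^t = $9,208.43


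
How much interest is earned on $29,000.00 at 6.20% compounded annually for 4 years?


Compound interest earned = final amount − principal.
A = P(1 + r/n)^(nt) = $29,000.00 × (1 + 0.062/1)^(1 × 4) = $36,888.93
Interest = A − P = $36,888.93 − $29,000.00 = $7,888.93

Interest = A - P = $7,888.93


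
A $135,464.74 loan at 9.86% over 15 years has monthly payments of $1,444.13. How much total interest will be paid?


Total paid over the life of the loan = PMT × n.
Total paid = $1,444.13 × 180 = $259,943.40
Total interest = total paid − principal = $259,943.40 − $135,464.74 = $124,478.66

Total interest = (PMT × n) - PV = $124,478.66


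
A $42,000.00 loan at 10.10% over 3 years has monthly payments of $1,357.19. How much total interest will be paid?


Total paid over the life of the loan = PMT × n.
Total paid = $1,357.19 × 36 = $48,858.84
Total interest = total paid − principal = $48,858.84 − $42,000.00 = $6,858.84

Total interest = (PMT × n) - PV = $6,858.84


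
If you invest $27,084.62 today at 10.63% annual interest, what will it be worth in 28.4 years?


Future value formula: FV = PV × (1 + r)^t
FV = $27,084.62 × (1 + 0.1063)^28.4
FV = $27,084.62 × 17.6193836
FV = $477,214.31

FV = PV × (1 + r)^t = $477,214.31


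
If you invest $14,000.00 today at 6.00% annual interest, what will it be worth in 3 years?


Future value formula: FV = PV × (1 + r)^t
FV = $14,000.00 × (1 + 0.06)^3
FV = $14,000.00 × 1.191016
FV = $16,674.22

FV = PV × (1 + r)^t = $16,674.22


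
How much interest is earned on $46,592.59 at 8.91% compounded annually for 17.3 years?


Compound interest earned = final amount − principal.
A = P(1 + r/n)^(nt) = $46,592.59 × (1 + 0.0891/1)^(1 × 17.3) = $203,980.69
Interest = A − P = $203,980.69 − $46,592.59 = $157,388.10

Interest = A - P = $157,388.10


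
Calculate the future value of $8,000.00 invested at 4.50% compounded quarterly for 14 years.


Compound interest formula: A = P(1 + r/n)^(nt)
A = $8,000.00 × (1 + 0.045/4)^(4 × 14)
Growth factor: (1 + 0.045/4)^56 = 1.871018
A = $8,000.00 × 1.871018
A = $14,968.14

A = P(1 + r/n)^(nt) = $14,968.14


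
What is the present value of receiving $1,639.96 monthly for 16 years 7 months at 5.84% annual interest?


Present value of an ordinary annuity: PV = PMT × (1 − (1 + r)^(−n)) / r
Monthly rate r = 0.0584/12 ≈ 0.00486667, n = 199
PV = $1,639.96 × (1 − (1 + 0.0584/12)^(−199)) / (0.0584/12)
PV = $1,639.96 × 127.282681
PV = $208,738.51

PV = PMT × (1-(1+r)^(-n))/r = $208,738.51


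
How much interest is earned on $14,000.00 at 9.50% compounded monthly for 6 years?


Compound interest earned = final amount − principal.
A = P(1 + r/n)^(nt) = $14,000.00 × (1 + 0.095/12)^(12 × 6) = $24,700.24
Interest = A − P = $24,700.24 − $14,000.00 = $10,700.24

Interest = A - P = $10,700.24


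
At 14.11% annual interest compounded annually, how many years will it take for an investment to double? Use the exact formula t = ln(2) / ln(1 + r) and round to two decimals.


Doubling condition: (1 + r)^t = 2
Take ln of both sides: t × ln(1 + r) = ln(2)
t = ln(2) / ln(1 + r)
t = 0.693147 / 0.131993
t = 5.25

t = ln(2) / ln(1 + r) = 5.25 years


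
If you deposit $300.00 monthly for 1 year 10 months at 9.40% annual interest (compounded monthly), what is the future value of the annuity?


Future value of an ordinary annuity: FV = PMT × ((1 + r)^n − 1) / r
Monthly rate r = 0.094/12 ≈ 0.00783333, n = 22
FV = $300.00 × ((1 + 0.094/12)^22 − 1) / (0.094/12)
FV = $300.00 × 23.907614
FV = $7,172.28

FV = PMT × ((1+r)^n - 1)/r = $7,172.28


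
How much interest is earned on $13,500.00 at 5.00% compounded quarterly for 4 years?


Compound interest earned = final amount − principal.
A = P(1 + r/n)^(nt) = $13,500.00 × (1 + 0.05/4)^(4 × 4) = $16,468.51
Interest = A − P = $16,468.51 − $13,500.00 = $2,968.51

Interest = A - P = $2,968.51


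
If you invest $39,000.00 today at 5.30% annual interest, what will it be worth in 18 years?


Future value formula: FV = PV × (1 + r)^t
FV = $39,000.00 × (1 + 0.053)^18
FV = $39,000.00 × 2.5334403
FV = $98,804.17

FV = PV × (1 + r)^t = $98,804.17


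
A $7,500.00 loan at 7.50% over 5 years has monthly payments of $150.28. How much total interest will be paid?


Total paid over the life of the loan = PMT × n.
Total paid = $150.28 × 60 = $9,016.80
Total interest = total paid − principal = $9,016.80 − $7,500.00 = $1,516.80

Total interest = (PMT × n) - PV = $1,516.80


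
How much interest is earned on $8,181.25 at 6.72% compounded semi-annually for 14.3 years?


Compound interest earned = final amount − principal.
A = P(1 + r/n)^(nt) = $8,181.25 × (1 + 0.0672/2)^(2 × 14.3) = $21,052.38
Interest = A − P = $21,052.38 − $8,181.25 = $12,871.13

Interest = A - P = $12,871.13


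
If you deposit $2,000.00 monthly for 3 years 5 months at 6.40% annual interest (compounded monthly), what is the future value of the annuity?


Future value of an ordinary annuity: FV = PMT × ((1 + r)^n − 1) / r
Monthly rate r = 0.064/12 ≈ 0.00533333, n = 41
FV = $2,000.00 × ((1 + 0.064/12)^41 − 1) / (0.064/12)
FV = $2,000.00 × 45.692540
FV = $91,385.08

FV = PMT × ((1+r)^n - 1)/r = $91,385.08


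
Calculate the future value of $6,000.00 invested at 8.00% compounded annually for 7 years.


Compound interest formula: A = P(1 + r/n)^(nt)
A = $6,000.00 × (1 + 0.08/1)^(1 × 7)
Growth factor: (1 + 0.08/1)^7 = 1.7138243
A = $6,000.00 × 1.7138243
A = $10,282.95

A = P(1 + r/n)^(nt) = $10,282.95


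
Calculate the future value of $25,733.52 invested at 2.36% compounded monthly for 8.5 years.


Compound interest formula: A = P(1 + r/n)^(nt)
A = $25,733.52 × (1 + 0.0236/12)^(12 × 8.5)
Growth factor: (1 + 0.0236/12)^102 = 1.221895
A = $25,733.52 × 1.221895
A = $31,443.66

A = P(1 + r/n)^(nt) = $31,443.66


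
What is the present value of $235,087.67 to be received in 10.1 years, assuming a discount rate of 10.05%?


Present value formula: PV = FV / (1 + r)^t
PV = $235,087.67 / (1 + 0.1005)^10.1
PV = $235,087.67 / 2.6306282
PV = $89,365.60

PV = FV / (1 + r)^t = $89,365.60


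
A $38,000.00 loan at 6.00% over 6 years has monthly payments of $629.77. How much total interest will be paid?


Total paid over the life of the loan = PMT × n.
Total paid = $629.77 × 72 = $45,343.44
Total interest = total paid − principal = $45,343.44 − $38,000.00 = $7,343.44

Total interest = (PMT × n) - PV = $7,343.44


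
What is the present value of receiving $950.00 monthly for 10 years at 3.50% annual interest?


Present value of an ordinary annuity: PV = PMT × (1 − (1 + r)^(−n)) / r
Monthly rate r = 0.035/12 ≈ 0.00291667, n = 120
PV = $950.00 × (1 − (1 + 0.035/12)^(−120)) / (0.035/12)
PV = $950.00 × 101.126685
PV = $96,070.35

PV = PMT × (1-(1+r)^(-n))/r = $96,070.35


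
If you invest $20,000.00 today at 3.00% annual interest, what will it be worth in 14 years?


Future value formula: FV = PV × (1 + r)^t
FV = $20,000.00 × (1 + 0.03)^14
FV = $20,000.00 × 1.5125897
FV = $30,251.79

FV = PV × (1 + r)^t = $30,251.79


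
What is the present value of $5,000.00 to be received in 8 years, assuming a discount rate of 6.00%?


Present value formula: PV = FV / (1 + r)^t
PV = $5,000.00 / (1 + 0.06)^8
PV = $5,000.00 / 1.593848
PV = $3,137.06

PV = FV / (1 + r)^t = $3,137.06


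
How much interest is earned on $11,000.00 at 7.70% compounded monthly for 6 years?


Compound interest earned = final amount − principal.
A = P(1 + r/n)^(nt) = $11,000.00 × (1 + 0.077/12)^(12 × 6) = $17,433.95
Interest = A − P = $17,433.95 − $11,000.00 = $6,433.95

Interest = A - P = $6,433.95


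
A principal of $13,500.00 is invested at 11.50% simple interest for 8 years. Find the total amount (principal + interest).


Total amount formula: A = P(1 + rt) = P + P·r·t
Interest: I = P × r × t = $13,500.00 × 0.115 × 8 = $12,420.00
A = P + I = $13,500.00 + $12,420.00 = $25,920.00

A = P + I = P(1 + rt) = $25,920.00


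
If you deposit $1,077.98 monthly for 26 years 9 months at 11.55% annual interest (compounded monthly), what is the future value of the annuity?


Future value of an ordinary annuity: FV = PMT × ((1 + r)^n − 1) / r
Monthly rate r = 0.1155/12 = 0.009625, n = 321
FV = $1,077.98 × ((1 + 0.1155/12)^321 − 1) / (0.1155/12)
FV = $1,077.98 × 2145.106935
FV = $2,312,382.37

FV = PMT × ((1+r)^n - 1)/r = $2,312,382.37


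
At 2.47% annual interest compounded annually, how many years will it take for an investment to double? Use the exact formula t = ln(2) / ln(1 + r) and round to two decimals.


Doubling condition: (1 + r)^t = 2
Take ln of both sides: t × ln(1 + r) = ln(2)
t = ln(2) / ln(1 + r)
t = 0.693147 / 0.024400
t = 28.41

t = ln(2) / ln(1 + r) = 28.41 years


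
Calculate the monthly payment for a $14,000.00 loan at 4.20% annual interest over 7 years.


Loan payment formula: PMT = PV × r / (1 − (1 + r)^(−n))
Monthly rate r = 0.042/12 = 0.0035, n = 84 months
Denominator: 1 − (1 + 0.042/12)^(−84) = 0.254341
PMT = $14,000.00 × (0.042/12) / 0.254341
PMT = $192.65 per month

PMT = PV × r / (1-(1+r)^(-n)) = $192.65/month


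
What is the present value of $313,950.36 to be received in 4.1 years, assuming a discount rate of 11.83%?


Present value formula: PV = FV / (1 + r)^t
PV = $313,950.36 / (1 + 0.1183)^4.1
PV = $313,950.36 / 1.5815726
PV = $198,505.18

PV = FV / (1 + r)^t = $198,505.18


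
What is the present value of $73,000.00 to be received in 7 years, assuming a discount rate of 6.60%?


Present value formula: PV = FV / (1 + r)^t
PV = $73,000.00 / (1 + 0.066)^7
PV = $73,000.00 / 1.5642294
PV = $46,668.35

PV = FV / (1 + r)^t = $46,668.35


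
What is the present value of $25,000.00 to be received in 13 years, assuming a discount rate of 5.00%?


Present value formula: PV = FV / (1 + r)^t
PV = $25,000.00 / (1 + 0.05)^13
PV = $25,000.00 / 1.885649
PV = $13,258.03

PV = FV / (1 + r)^t = $13,258.03


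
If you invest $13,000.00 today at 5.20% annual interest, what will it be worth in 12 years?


Future value formula: FV = PV × (1 + r)^t
FV = $13,000.00 × (1 + 0.052)^12
FV = $13,000.00 × 1.837337
FV = $23,885.38

FV = PV × (1 + r)^t = $23,885.38


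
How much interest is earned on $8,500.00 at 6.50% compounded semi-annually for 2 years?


Compound interest earned = final amount − principal.
A = P(1 + r/n)^(nt) = $8,500.00 × (1 + 0.065/2)^(2 × 2) = $9,660.05
Interest = A − P = $9,660.05 − $8,500.00 = $1,160.05

Interest = A - P = $1,160.05


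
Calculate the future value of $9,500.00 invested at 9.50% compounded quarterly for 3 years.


Compound interest formula: A = P(1 + r/n)^(nt)
A = $9,500.00 × (1 + 0.095/4)^(4 × 3)
Growth factor: (1 + 0.095/4)^12 = 1.325339
A = $9,500.00 × 1.325339
A = $12,590.72

A = P(1 + r/n)^(nt) = $12,590.72


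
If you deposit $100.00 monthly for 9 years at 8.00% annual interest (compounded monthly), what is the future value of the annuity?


Future value of an ordinary annuity: FV = PMT × ((1 + r)^n − 1) / r
Monthly rate r = 0.08/12 ≈ 0.00666667, n = 108
FV = $100.00 × ((1 + 0.08/12)^108 − 1) / (0.08/12)
FV = $100.00 × 157.429535
FV = $15,742.95

FV = PMT × ((1+r)^n - 1)/r = $15,742.95


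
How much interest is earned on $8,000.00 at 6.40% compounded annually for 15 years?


Compound interest earned = final amount − principal.
A = P(1 + r/n)^(nt) = $8,000.00 × (1 + 0.064/1)^(1 × 15) = $20,286.84
Interest = A − P = $20,286.84 − $8,000.00 = $12,286.84

Interest = A - P = $12,286.84


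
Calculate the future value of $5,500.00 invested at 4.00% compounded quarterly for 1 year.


Compound interest formula: A = P(1 + r/n)^(nt)
A = $5,500.00 × (1 + 0.04/4)^(4 × 1)
Growth factor: (1 + 0.04/4)^4 = 1.040604
A = $5,500.00 × 1.040604
A = $5,723.32

A = P(1 + r/n)^(nt) = $5,723.32


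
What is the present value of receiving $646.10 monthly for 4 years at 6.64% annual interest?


Present value of an ordinary annuity: PV = PMT × (1 − (1 + r)^(−n)) / r
Monthly rate r = 0.0664/12 ≈ 0.00553333, n = 48
PV = $646.10 × (1 − (1 + 0.0664/12)^(−48)) / (0.0664/12)
PV = $646.10 × 42.052893
PV = $27,170.37

PV = PMT × (1-(1+r)^(-n))/r = $27,170.37


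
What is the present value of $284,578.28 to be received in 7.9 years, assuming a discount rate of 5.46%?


Present value formula: PV = FV / (1 + r)^t
PV = $284,578.28 / (1 + 0.0546)^7.9
PV = $284,578.28 / 1.5219254
PV = $186,985.70

PV = FV / (1 + r)^t = $186,985.70


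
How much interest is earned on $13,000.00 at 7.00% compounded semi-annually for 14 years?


Compound interest earned = final amount − principal.
A = P(1 + r/n)^(nt) = $13,000.00 × (1 + 0.07/2)^(2 × 14) = $34,062.24
Interest = A − P = $34,062.24 − $13,000.00 = $21,062.24

Interest = A - P = $21,062.24


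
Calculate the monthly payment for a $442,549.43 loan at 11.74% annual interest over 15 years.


Loan payment formula: PMT = PV × r / (1 − (1 + r)^(−n))
Monthly rate r = 0.1174/12 ≈ 0.00978333, n = 180 months
Denominator: 1 − (1 + 0.1174/12)^(−180) = 0.826650
PMT = $442,549.43 × (0.1174/12) / 0.826650
PMT = $5,237.54 per month

PMT = PV × r / (1-(1+r)^(-n)) = $5,237.54/month


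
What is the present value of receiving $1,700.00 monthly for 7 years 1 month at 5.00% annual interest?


Present value of an ordinary annuity: PV = PMT × (1 − (1 + r)^(−n)) / r
Monthly rate r = 0.05/12 ≈ 0.00416667, n = 85
PV = $1,700.00 × (1 − (1 + 0.05/12)^(−85)) / (0.05/12)
PV = $1,700.00 × 71.454109
PV = $121,471.99

PV = PMT × (1-(1+r)^(-n))/r = $121,471.99


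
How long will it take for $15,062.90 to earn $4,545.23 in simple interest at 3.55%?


Rearrange the simple interest formula for t:
I = P × r × t  ⇒  t = I / (P × r)
t = $4,545.23 / ($15,062.90 × 0.0355)
t = 8.5

t = I/(P×r) = 8.5 years


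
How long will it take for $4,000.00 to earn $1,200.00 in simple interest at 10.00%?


Rearrange the simple interest formula for t:
I = P × r × t  ⇒  t = I / (P × r)
t = $1,200.00 / ($4,000.00 × 0.1)
t = 3

t = I/(P×r) = 3 years


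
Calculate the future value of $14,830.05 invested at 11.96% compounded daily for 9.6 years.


Compound interest formula: A = P(1 + r/n)^(nt)
A = $14,830.05 × (1 + 0.1196/365)^(365 × 9.6)
Growth factor: (1 + 0.1196/365)^3504 = 3.1517944
A = $14,830.05 × 3.1517944
A = $46,741.27

A = P(1 + r/n)^(nt) = $46,741.27


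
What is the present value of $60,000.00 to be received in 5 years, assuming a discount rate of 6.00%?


Present value formula: PV = FV / (1 + r)^t
PV = $60,000.00 / (1 + 0.06)^5
PV = $60,000.00 / 1.3382256
PV = $44,835.49

PV = FV / (1 + r)^t = $44,835.49


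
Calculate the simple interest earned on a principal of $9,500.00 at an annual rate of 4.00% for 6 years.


Simple interest formula: I = P × r × t
I = $9,500.00 × 0.04 × 6
I = $2,280.00

I = P × r × t = $2,280.00


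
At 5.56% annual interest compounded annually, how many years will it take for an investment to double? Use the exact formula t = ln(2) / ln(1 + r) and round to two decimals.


Doubling condition: (1 + r)^t = 2
Take ln of both sides: t × ln(1 + r) = ln(2)
t = ln(2) / ln(1 + r)
t = 0.693147 / 0.054109
t = 12.81

t = ln(2) / ln(1 + r) = 12.81 years


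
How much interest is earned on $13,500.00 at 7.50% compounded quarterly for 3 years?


Compound interest earned = final amount − principal.
A = P(1 + r/n)^(nt) = $13,500.00 × (1 + 0.075/4)^(4 × 3) = $16,871.17
Interest = A − P = $16,871.17 − $13,500.00 = $3,371.17

Interest = A - P = $3,371.17


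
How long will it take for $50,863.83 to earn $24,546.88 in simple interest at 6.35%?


Rearrange the simple interest formula for t:
I = P × r × t  ⇒  t = I / (P × r)
t = $24,546.88 / ($50,863.83 × 0.0635)
t = 7.6

t = I/(P×r) = 7.6 years


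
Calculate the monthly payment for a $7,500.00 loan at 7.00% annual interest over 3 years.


Loan payment formula: PMT = PV × r / (1 − (1 + r)^(−n))
Monthly rate r = 0.07/12 ≈ 0.00583333, n = 36 months
Denominator: 1 − (1 + 0.07/12)^(−36) = 0.188921
PMT = $7,500.00 × (0.07/12) / 0.188921
PMT = $231.58 per month

PMT = PV × r / (1-(1+r)^(-n)) = $231.58/month


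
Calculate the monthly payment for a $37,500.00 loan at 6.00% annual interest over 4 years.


Loan payment formula: PMT = PV × r / (1 − (1 + r)^(−n))
Monthly rate r = 0.06/12 = 0.005, n = 48 months
Denominator: 1 − (1 + 0.06/12)^(−48) = 0.212902
PMT = $37,500.00 × (0.06/12) / 0.212902
PMT = $880.69 per month

PMT = PV × r / (1-(1+r)^(-n)) = $880.69/month


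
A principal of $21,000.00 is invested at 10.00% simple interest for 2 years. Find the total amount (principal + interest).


Total amount formula: A = P(1 + rt) = P + P·r·t
Interest: I = P × r × t = $21,000.00 × 0.1 × 2 = $4,200.00
A = P + I = $21,000.00 + $4,200.00 = $25,200.00

A = P + I = P(1 + rt) = $25,200.00


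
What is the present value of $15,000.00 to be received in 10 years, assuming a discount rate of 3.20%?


Present value formula: PV = FV / (1 + r)^t
PV = $15,000.00 / (1 + 0.032)^10
PV = $15,000.00 / 1.370241
PV = $10,946.98

PV = FV / (1 + r)^t = $10,946.98


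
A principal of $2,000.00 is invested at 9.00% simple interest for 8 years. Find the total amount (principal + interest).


Total amount formula: A = P(1 + rt) = P + P·r·t
Interest: I = P × r × t = $2,000.00 × 0.09 × 8 = $1,440.00
A = P + I = $2,000.00 + $1,440.00 = $3,440.00

A = P + I = P(1 + rt) = $3,440.00


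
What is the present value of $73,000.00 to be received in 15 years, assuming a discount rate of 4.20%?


Present value formula: PV = FV / (1 + r)^t
PV = $73,000.00 / (1 + 0.042)^15
PV = $73,000.00 / 1.853599
PV = $39,382.84

PV = FV / (1 + r)^t = $39,382.84


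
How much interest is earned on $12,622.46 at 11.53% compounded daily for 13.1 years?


Compound interest earned = final amount − principal.
A = P(1 + r/n)^(nt) = $12,622.46 × (1 + 0.1153/365)^(365 × 13.1) = $57,149.42
Interest = A − P = $57,149.42 − $12,622.46 = $44,526.96

Interest = A - P = $44,526.96


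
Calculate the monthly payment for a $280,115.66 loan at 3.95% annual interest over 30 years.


Loan payment formula: PMT = PV × r / (1 − (1 + r)^(−n))
Monthly rate r = 0.0395/12 ≈ 0.00329167, n = 360 months
Denominator: 1 − (1 + 0.0395/12)^(−360) = 0.693658
PMT = $280,115.66 × (0.0395/12) / 0.693658
PMT = $1,329.25 per month

PMT = PV × r / (1-(1+r)^(-n)) = $1,329.25/month


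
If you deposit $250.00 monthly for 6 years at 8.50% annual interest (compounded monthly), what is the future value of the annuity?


Future value of an ordinary annuity: FV = PMT × ((1 + r)^n − 1) / r
Monthly rate r = 0.085/12 ≈ 0.00708333, n = 72
FV = $250.00 × ((1 + 0.085/12)^72 − 1) / (0.085/12)
FV = $250.00 × 93.501188
FV = $23,375.30

FV = PMT × ((1+r)^n - 1)/r = $23,375.30


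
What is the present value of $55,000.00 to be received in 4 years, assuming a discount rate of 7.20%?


Present value formula: PV = FV / (1 + r)^t
PV = $55,000.00 / (1 + 0.072)^4
PV = $55,000.00 / 1.320624
PV = $41,646.98

PV = FV / (1 + r)^t = $41,646.98


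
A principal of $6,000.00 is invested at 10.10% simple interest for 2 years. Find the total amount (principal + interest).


Total amount formula: A = P(1 + rt) = P + P·r·t
Interest: I = P × r × t = $6,000.00 × 0.101 × 2 = $1,212.00
A = P + I = $6,000.00 + $1,212.00 = $7,212.00

A = P + I = P(1 + rt) = $7,212.00


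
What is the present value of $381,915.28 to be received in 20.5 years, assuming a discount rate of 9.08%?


Present value formula: PV = FV / (1 + r)^t
PV = $381,915.28 / (1 + 0.0908)^20.5
PV = $381,915.28 / 5.939846
PV = $64,297.17

PV = FV / (1 + r)^t = $64,297.17


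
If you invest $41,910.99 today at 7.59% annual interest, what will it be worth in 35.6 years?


Future value formula: FV = PV × (1 + r)^t
FV = $41,910.99 × (1 + 0.0759)^35.6
FV = $41,910.99 × 13.5232136
FV = $566,771.27

FV = PV × (1 + r)^t = $566,771.27


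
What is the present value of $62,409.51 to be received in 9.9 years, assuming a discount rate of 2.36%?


Present value formula: PV = FV / (1 + r)^t
PV = $62,409.51 / (1 + 0.0236)^9.9
PV = $62,409.51 / 1.2597656
PV = $49,540.57

PV = FV / (1 + r)^t = $49,540.57


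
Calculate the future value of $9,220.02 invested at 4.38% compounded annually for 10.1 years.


Compound interest formula: A = P(1 + r/n)^(nt)
A = $9,220.02 × (1 + 0.0438/1)^(1 × 10.1)
Growth factor: (1 + 0.0438/1)^10.1 = 1.541823
A = $9,220.02 × 1.541823
A = $14,215.64

A = P(1 + r/n)^(nt) = $14,215.64


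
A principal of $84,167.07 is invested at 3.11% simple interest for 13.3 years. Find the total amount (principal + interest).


Total amount formula: A = P(1 + rt) = P + P·r·t
Interest: I = P × r × t = $84,167.07 × 0.0311 × 13.3 = $34,814.03
A = P + I = $84,167.07 + $34,814.03 = $118,981.10

A = P + I = P(1 + rt) = $118,981.10


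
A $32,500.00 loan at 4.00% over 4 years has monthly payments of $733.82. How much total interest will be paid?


Total paid over the life of the loan = PMT × n.
Total paid = $733.82 × 48 = $35,223.36
Total interest = total paid − principal = $35,223.36 − $32,500.00 = $2,723.36

Total interest = (PMT × n) - PV = $2,723.36


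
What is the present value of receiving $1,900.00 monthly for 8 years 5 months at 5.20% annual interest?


Present value of an ordinary annuity: PV = PMT × (1 − (1 + r)^(−n)) / r
Monthly rate r = 0.052/12 ≈ 0.00433333, n = 101
PV = $1,900.00 × (1 − (1 + 0.052/12)^(−101)) / (0.052/12)
PV = $1,900.00 × 81.657322
PV = $155,148.91

PV = PMT × (1-(1+r)^(-n))/r = $155,148.91


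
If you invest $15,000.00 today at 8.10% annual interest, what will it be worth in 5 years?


Future value formula: FV = PV × (1 + r)^t
FV = $15,000.00 × (1 + 0.081)^5
FV = $15,000.00 × 1.4761431
FV = $22,142.15

FV = PV × (1 + r)^t = $22,142.15


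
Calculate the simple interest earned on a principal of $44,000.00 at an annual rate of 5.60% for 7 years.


Simple interest formula: I = P × r × t
I = $44,000.00 × 0.056 × 7
I = $17,248.00

I = P × r × t = $17,248.00


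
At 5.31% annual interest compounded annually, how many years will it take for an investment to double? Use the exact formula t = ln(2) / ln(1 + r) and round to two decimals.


Doubling condition: (1 + r)^t = 2
Take ln of both sides: t × ln(1 + r) = ln(2)
t = ln(2) / ln(1 + r)
t = 0.693147 / 0.051738
t = 13.40

t = ln(2) / ln(1 + r) = 13.40 years


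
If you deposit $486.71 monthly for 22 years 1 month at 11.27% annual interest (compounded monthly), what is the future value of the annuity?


Future value of an ordinary annuity: FV = PMT × ((1 + r)^n − 1) / r
Monthly rate r = 0.1127/12 ≈ 0.00939167, n = 265
FV = $486.71 × ((1 + 0.1127/12)^265 − 1) / (0.1127/12)
FV = $486.71 × 1161.413266
FV = $565,271.45

FV = PMT × ((1+r)^n - 1)/r = $565,271.45


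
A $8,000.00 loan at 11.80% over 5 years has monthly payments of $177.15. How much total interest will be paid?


Total paid over the life of the loan = PMT × n.
Total paid = $177.15 × 60 = $10,629.00
Total interest = total paid − principal = $10,629.00 − $8,000.00 = $2,629.00

Total interest = (PMT × n) - PV = $2,629.00


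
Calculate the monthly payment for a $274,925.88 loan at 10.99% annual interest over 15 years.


Loan payment formula: PMT = PV × r / (1 − (1 + r)^(−n))
Monthly rate r = 0.1099/12 ≈ 0.00915833, n = 180 months
Denominator: 1 − (1 + 0.1099/12)^(−180) = 0.806213
PMT = $274,925.88 × (0.1099/12) / 0.806213
PMT = $3,123.07 per month

PMT = PV × r / (1-(1+r)^(-n)) = $3,123.07/month


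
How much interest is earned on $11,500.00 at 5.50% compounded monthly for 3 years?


Compound interest earned = final amount − principal.
A = P(1 + r/n)^(nt) = $11,500.00 × (1 + 0.055/12)^(12 × 3) = $13,557.91
Interest = A − P = $13,557.91 − $11,500.00 = $2,057.91

Interest = A - P = $2,057.91


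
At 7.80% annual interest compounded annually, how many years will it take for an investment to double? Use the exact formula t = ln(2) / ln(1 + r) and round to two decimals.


Doubling condition: (1 + r)^t = 2
Take ln of both sides: t × ln(1 + r) = ln(2)
t = ln(2) / ln(1 + r)
t = 0.693147 / 0.075107
t = 9.23

t = ln(2) / ln(1 + r) = 9.23 years


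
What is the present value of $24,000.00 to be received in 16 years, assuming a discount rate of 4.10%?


Present value formula: PV = FV / (1 + r)^t
PV = $24,000.00 / (1 + 0.041)^16
PV = $24,000.00 / 1.902005
PV = $12,618.26

PV = FV / (1 + r)^t = $12,618.26


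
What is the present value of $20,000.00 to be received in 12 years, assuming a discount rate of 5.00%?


Present value formula: PV = FV / (1 + r)^t
PV = $20,000.00 / (1 + 0.05)^12
PV = $20,000.00 / 1.795856
PV = $11,136.75

PV = FV / (1 + r)^t = $11,136.75


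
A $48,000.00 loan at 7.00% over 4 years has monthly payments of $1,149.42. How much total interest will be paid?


Total paid over the life of the loan = PMT × n.
Total paid = $1,149.42 × 48 = $55,172.16
Total interest = total paid − principal = $55,172.16 − $48,000.00 = $7,172.16

Total interest = (PMT × n) - PV = $7,172.16


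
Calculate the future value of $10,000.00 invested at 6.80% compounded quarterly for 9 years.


Compound interest formula: A = P(1 + r/n)^(nt)
A = $10,000.00 × (1 + 0.068/4)^(4 × 9)
Growth factor: (1 + 0.068/4)^36 = 1.834655
A = $10,000.00 × 1.834655
A = $18,346.55

A = P(1 + r/n)^(nt) = $18,346.55


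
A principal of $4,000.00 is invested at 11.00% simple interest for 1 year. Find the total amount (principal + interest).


Total amount formula: A = P(1 + rt) = P + P·r·t
Interest: I = P × r × t = $4,000.00 × 0.11 × 1 = $440.00
A = P + I = $4,000.00 + $440.00 = $4,440.00

A = P + I = P(1 + rt) = $4,440.00


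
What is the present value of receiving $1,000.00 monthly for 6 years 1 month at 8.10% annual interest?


Present value of an ordinary annuity: PV = PMT × (1 − (1 + r)^(−n)) / r
Monthly rate r = 0.081/12 = 0.00675, n = 73
PV = $1,000.00 × (1 − (1 + 0.081/12)^(−73)) / (0.081/12)
PV = $1,000.00 × 57.487957
PV = $57,487.96

PV = PMT × (1-(1+r)^(-n))/r = $57,487.96


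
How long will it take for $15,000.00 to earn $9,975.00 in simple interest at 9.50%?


Rearrange the simple interest formula for t:
I = P × r × t  ⇒  t = I / (P × r)
t = $9,975.00 / ($15,000.00 × 0.095)
t = 7

t = I/(P×r) = 7 years


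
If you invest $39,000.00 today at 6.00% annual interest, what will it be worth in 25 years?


Future value formula: FV = PV × (1 + r)^t
FV = $39,000.00 × (1 + 0.06)^25
FV = $39,000.00 × 4.2918707
FV = $167,382.96

FV = PV × (1 + r)^t = $167,382.96


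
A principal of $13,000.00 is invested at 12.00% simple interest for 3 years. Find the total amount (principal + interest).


Total amount formula: A = P(1 + rt) = P + P·r·t
Interest: I = P × r × t = $13,000.00 × 0.12 × 3 = $4,680.00
A = P + I = $13,000.00 + $4,680.00 = $17,680.00

A = P + I = P(1 + rt) = $17,680.00


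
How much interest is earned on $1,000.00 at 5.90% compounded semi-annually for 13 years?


Compound interest earned = final amount − principal.
A = P(1 + r/n)^(nt) = $1,000.00 × (1 + 0.059/2)^(2 × 13) = $2,129.54
Interest = A − P = $2,129.54 − $1,000.00 = $1,129.54

Interest = A - P = $1,129.54


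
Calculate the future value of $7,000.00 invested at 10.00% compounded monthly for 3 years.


Compound interest formula: A = P(1 + r/n)^(nt)
A = $7,000.00 × (1 + 0.1/12)^(12 × 3)
Growth factor: (1 + 0.1/12)^36 = 1.348182
A = $7,000.00 × 1.348182
A = $9,437.27

A = P(1 + r/n)^(nt) = $9,437.27


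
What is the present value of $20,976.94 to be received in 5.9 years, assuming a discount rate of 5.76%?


Present value formula: PV = FV / (1 + r)^t
PV = $20,976.94 / (1 + 0.0576)^5.9
PV = $20,976.94 / 1.391543
PV = $15,074.59

PV = FV / (1 + r)^t = $15,074.59


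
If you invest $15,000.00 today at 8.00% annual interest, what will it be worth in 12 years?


Future value formula: FV = PV × (1 + r)^t
FV = $15,000.00 × (1 + 0.08)^12
FV = $15,000.00 × 2.518170
FV = $37,772.55

FV = PV × (1 + r)^t = $37,772.55


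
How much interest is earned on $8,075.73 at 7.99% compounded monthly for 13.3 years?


Compound interest earned = final amount − principal.
A = P(1 + r/n)^(nt) = $8,075.73 × (1 + 0.0799/12)^(12 × 13.3) = $23,289.70
Interest = A − P = $23,289.70 − $8,075.73 = $15,213.97

Interest = A - P = $15,213.97


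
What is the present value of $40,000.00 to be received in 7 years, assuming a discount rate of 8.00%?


Present value formula: PV = FV / (1 + r)^t
PV = $40,000.00 / (1 + 0.08)^7
PV = $40,000.00 / 1.713824
PV = $23,339.62

PV = FV / (1 + r)^t = $23,339.62


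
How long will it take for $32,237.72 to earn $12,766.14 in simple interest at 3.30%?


Rearrange the simple interest formula for t:
I = P × r × t  ⇒  t = I / (P × r)
t = $12,766.14 / ($32,237.72 × 0.033)
t = 12

t = I/(P×r) = 12 years


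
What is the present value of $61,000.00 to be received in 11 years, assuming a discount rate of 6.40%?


Present value formula: PV = FV / (1 + r)^t
PV = $61,000.00 / (1 + 0.064)^11
PV = $61,000.00 / 1.9785996
PV = $30,829.89

PV = FV / (1 + r)^t = $30,829.89


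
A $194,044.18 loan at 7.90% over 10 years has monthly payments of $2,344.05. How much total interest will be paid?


Total paid over the life of the loan = PMT × n.
Total paid = $2,344.05 × 120 = $281,286.00
Total interest = total paid − principal = $281,286.00 − $194,044.18 = $87,241.82

Total interest = (PMT × n) - PV = $87,241.82


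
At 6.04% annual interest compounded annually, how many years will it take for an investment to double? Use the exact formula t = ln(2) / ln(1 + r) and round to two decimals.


Doubling condition: (1 + r)^t = 2
Take ln of both sides: t × ln(1 + r) = ln(2)
t = ln(2) / ln(1 + r)
t = 0.693147 / 0.058646
t = 11.82

t = ln(2) / ln(1 + r) = 11.82 years


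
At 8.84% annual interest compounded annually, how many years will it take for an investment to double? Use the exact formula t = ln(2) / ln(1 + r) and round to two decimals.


Doubling condition: (1 + r)^t = 2
Take ln of both sides: t × ln(1 + r) = ln(2)
t = ln(2) / ln(1 + r)
t = 0.693147 / 0.084709
t = 8.18

t = ln(2) / ln(1 + r) = 8.18 years


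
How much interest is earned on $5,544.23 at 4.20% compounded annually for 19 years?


Compound interest earned = final amount − principal.
A = P(1 + r/n)^(nt) = $5,544.23 × (1 + 0.042/1)^(1 × 19) = $12,115.12
Interest = A − P = $12,115.12 − $5,544.23 = $6,570.89

Interest = A - P = $6,570.89


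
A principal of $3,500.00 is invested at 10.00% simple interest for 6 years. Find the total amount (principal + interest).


Total amount formula: A = P(1 + rt) = P + P·r·t
Interest: I = P × r × t = $3,500.00 × 0.1 × 6 = $2,100.00
A = P + I = $3,500.00 + $2,100.00 = $5,600.00

A = P + I = P(1 + rt) = $5,600.00


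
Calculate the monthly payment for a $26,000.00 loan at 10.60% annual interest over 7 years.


Loan payment formula: PMT = PV × r / (1 − (1 + r)^(−n))
Monthly rate r = 0.106/12 ≈ 0.00883333, n = 84 months
Denominator: 1 − (1 + 0.106/12)^(−84) = 0.522285
PMT = $26,000.00 × (0.106/12) / 0.522285
PMT = $439.73 per month

PMT = PV × r / (1-(1+r)^(-n)) = $439.73/month


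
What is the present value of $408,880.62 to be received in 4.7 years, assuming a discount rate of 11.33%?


Present value formula: PV = FV / (1 + r)^t
PV = $408,880.62 / (1 + 0.1133)^4.7
PV = $408,880.62 / 1.65606501
PV = $246,898.89

PV = FV / (1 + r)^t = $246,898.89


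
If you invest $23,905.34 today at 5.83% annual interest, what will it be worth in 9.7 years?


Future value formula: FV = PV × (1 + r)^t
FV = $23,905.34 × (1 + 0.0583)^9.7
FV = $23,905.34 × 1.732628
FV = $41,419.06

FV = PV × (1 + r)^t = $41,419.06


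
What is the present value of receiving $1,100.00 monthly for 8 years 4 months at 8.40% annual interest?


Present value of an ordinary annuity: PV = PMT × (1 − (1 + r)^(−n)) / r
Monthly rate r = 0.084/12 = 0.007, n = 100
PV = $1,100.00 × (1 − (1 + 0.084/12)^(−100)) / (0.084/12)
PV = $1,100.00 × 71.743176
PV = $78,917.49

PV = PMT × (1-(1+r)^(-n))/r = $78,917.49


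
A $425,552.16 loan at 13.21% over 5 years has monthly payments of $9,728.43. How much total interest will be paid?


Total paid over the life of the loan = PMT × n.
Total paid = $9,728.43 × 60 = $583,705.80
Total interest = total paid − principal = $583,705.80 − $425,552.16 = $158,153.64

Total interest = (PMT × n) - PV = $158,153.64


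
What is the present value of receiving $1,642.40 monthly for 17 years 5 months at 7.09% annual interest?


Present value of an ordinary annuity: PV = PMT × (1 − (1 + r)^(−n)) / r
Monthly rate r = 0.0709/12 ≈ 0.00590833, n = 209
PV = $1,642.40 × (1 − (1 + 0.0709/12)^(−209)) / (0.0709/12)
PV = $1,642.40 × 119.8409554
PV = $196,826.79

PV = PMT × (1-(1+r)^(-n))/r = $196,826.79


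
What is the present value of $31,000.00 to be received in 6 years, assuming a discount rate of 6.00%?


Present value formula: PV = FV / (1 + r)^t
PV = $31,000.00 / (1 + 0.06)^6
PV = $31,000.00 / 1.418519
PV = $21,853.78

PV = FV / (1 + r)^t = $21,853.78


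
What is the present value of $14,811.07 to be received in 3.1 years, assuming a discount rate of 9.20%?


Present value formula: PV = FV / (1 + r)^t
PV = $14,811.07 / (1 + 0.092)^3.1
PV = $14,811.07 / 1.313682
PV = $11,274.47

PV = FV / (1 + r)^t = $11,274.47


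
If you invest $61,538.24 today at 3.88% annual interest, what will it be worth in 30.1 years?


Future value formula: FV = PV × (1 + r)^t
FV = $61,538.24 × (1 + 0.0388)^30.1
FV = $61,538.24 × 3.1449332
FV = $193,533.65

FV = PV × (1 + r)^t = $193,533.65


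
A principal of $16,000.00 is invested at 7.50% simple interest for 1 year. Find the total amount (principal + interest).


Total amount formula: A = P(1 + rt) = P + P·r·t
Interest: I = P × r × t = $16,000.00 × 0.075 × 1 = $1,200.00
A = P + I = $16,000.00 + $1,200.00 = $17,200.00

A = P + I = P(1 + rt) = $17,200.00


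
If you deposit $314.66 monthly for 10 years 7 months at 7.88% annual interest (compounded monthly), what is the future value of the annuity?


Future value of an ordinary annuity: FV = PMT × ((1 + r)^n − 1) / r
Monthly rate r = 0.0788/12 ≈ 0.00656667, n = 127
FV = $314.66 × ((1 + 0.0788/12)^127 − 1) / (0.0788/12)
FV = $314.66 × 197.385556
FV = $62,109.34

FV = PMT × ((1+r)^n - 1)/r = $62,109.34


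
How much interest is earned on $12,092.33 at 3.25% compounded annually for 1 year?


Compound interest earned = final amount − principal.
A = P(1 + r/n)^(nt) = $12,092.33 × (1 + 0.0325/1)^(1 × 1) = $12,485.33
Interest = A − P = $12,485.33 − $12,092.33 = $393.00

Interest = A - P = $393.00


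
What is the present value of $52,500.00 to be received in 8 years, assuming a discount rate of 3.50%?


Present value formula: PV = FV / (1 + r)^t
PV = $52,500.00 / (1 + 0.035)^8
PV = $52,500.00 / 1.316809
PV = $39,869.11

PV = FV / (1 + r)^t = $39,869.11


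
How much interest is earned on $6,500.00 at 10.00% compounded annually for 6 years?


Compound interest earned = final amount − principal.
A = P(1 + r/n)^(nt) = $6,500.00 × (1 + 0.1/1)^(1 × 6) = $11,515.15
Interest = A − P = $11,515.15 − $6,500.00 = $5,015.15

Interest = A - P = $5,015.15


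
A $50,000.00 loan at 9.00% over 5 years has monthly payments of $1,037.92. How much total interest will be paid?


Total paid over the life of the loan = PMT × n.
Total paid = $1,037.92 × 60 = $62,275.20
Total interest = total paid − principal = $62,275.20 − $50,000.00 = $12,275.20

Total interest = (PMT × n) - PV = $12,275.20
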